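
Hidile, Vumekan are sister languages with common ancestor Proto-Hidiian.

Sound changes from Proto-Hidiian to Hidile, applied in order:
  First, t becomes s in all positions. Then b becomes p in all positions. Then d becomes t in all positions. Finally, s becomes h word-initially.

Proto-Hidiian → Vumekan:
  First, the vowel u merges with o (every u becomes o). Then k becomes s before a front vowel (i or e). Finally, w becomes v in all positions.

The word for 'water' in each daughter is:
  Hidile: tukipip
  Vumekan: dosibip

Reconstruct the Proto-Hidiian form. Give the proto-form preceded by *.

Position 3: Hidile has k, Vumekan has s. Hidile preserves k here (none of its changes turn any other segment into k), so the proto-segment is *k.
Position 5: Hidile has p, Vumekan has b. Vumekan preserves b here (none of its changes turn any other segment into b), so the proto-segment is *b.
Continuing position by position gives *dukibip; check it forward:
Hidile: start from *dukibip.
  rule 1: no change — dukibip
  rule 2 (unconditioned shift): dukibip → dukipip
  rule 3 (unconditioned shift): dukipip → tukipip
  rule 4: no change — tukipip
  ⇒ Hidile tukipip
Vumekan: *dukibip > dokibip > dosibip  (by vowel merger, palatalisation)
No other proto-form is consistent with every reflex, so the reconstruction is *dukibip.

*dukibip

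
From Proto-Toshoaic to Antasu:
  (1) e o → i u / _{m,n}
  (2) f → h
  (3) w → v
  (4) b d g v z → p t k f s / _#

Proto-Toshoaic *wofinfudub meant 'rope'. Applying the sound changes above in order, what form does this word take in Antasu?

Antasu: start from *wofinfudub.
  rule 1: no change — wofinfudub
  rule 2 (unconditioned shift): wofinfudub → wohinhudub
  rule 3 (unconditioned shift): wohinhudub → vohinhudub
  rule 4 (final devoicing): vohinhudub → vohinhudup
  ⇒ Antasu vohinhudup

vohinhudup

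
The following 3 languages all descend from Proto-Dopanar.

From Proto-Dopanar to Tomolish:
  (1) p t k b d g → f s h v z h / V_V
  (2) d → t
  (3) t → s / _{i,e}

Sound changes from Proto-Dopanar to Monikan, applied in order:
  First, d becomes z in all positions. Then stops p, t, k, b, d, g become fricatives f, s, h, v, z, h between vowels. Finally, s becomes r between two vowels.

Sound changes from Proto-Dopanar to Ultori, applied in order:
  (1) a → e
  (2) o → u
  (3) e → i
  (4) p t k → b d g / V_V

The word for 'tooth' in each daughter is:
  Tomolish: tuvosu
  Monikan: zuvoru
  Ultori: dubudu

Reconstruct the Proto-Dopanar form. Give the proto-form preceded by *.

Position 5: Tomolish has s, Monikan has r, Ultori has d. Taking the neighbouring segments as reconstructed: Tomolish s could go back to *t or *s; Monikan r could go back to *t or *s or *r; Ultori d could go back to *t or *d — the one source consistent with every daughter is *t.
Position 4: Tomolish has o, Monikan has o, Ultori has u. Tomolish preserves o here (none of its changes turn any other segment into o), so the proto-segment is *o.
Verify the candidate proto-form against each daughter:
Tomolish: start from *dubotu.
  rule 1 (intervocalic lenition): dubotu → duvosu
  rule 2 (unconditioned shift): duvosu → tuvosu
  rule 3: no change — tuvosu
  ⇒ Tomolish tuvosu
Monikan: *dubotu > zubotu > zuvosu > zuvoru  (by unconditioned shift, intervocalic lenition, rhotacism)
Ultori: *dubotu
  dubotu (rule 1 does not apply)
  dubotu → dubutu   [vowel merger]
  dubutu (rule 3 does not apply)
  dubutu → dubudu   [intervocalic voicing]
  giving Ultori dubudu.
Only *dubotu yields all of Tomolish tuvosu, Monikan zuvoru, Ultori dubudu.

*dubotu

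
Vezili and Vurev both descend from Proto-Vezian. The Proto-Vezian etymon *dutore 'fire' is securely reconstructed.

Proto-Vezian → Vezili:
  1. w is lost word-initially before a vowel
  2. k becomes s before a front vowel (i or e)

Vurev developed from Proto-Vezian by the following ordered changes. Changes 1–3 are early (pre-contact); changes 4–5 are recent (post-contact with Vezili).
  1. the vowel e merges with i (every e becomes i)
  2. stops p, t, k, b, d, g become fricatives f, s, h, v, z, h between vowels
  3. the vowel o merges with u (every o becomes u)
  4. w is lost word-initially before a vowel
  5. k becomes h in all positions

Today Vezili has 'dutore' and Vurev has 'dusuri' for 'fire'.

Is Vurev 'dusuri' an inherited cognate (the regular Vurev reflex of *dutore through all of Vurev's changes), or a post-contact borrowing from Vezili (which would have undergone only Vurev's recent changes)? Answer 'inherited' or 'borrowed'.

If inherited, *dutore would pass through all of Vurev's changes:
Vurev: *dutore > dutori > dusori > dusuri  (by vowel merger, intervocalic lenition, vowel merger)
If borrowed from Vezili 'dutore' after the early changes, it would undergo only the recent ones:
  rule 4 (glide loss): no change (dutore)
  rule 5 (unconditioned shift): no change (dutore)
  ⇒ as a loan: dutore
Vurev 'dusuri' matches the inherited outcome exactly, so it is an inherited cognate, not a loan.

inherited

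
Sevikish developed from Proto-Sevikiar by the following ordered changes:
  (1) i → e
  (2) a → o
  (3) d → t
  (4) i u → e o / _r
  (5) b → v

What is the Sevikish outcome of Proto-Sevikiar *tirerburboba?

Sevikish: *tirerburboba
  tirerburboba → tererburboba   [vowel merger]
  tererburboba → tererburbobo   [vowel merger]
  tererburbobo (rule 3 does not apply)
  tererburbobo → tererborbobo   [pre-rhotic lowering]
  tererborbobo → terervorvovo   [unconditioned shift]
  giving Sevikish terervorvovo.

terervorvovo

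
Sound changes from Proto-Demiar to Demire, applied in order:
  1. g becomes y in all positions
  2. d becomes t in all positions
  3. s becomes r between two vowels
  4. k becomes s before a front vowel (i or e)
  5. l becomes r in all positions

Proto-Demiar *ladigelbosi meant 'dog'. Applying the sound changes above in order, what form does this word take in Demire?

ratiyerbori

Demire: *ladigelbosi > ladiyelbosi > latiyelbosi > latiyelbori > ratiyerbori  (by unconditioned shift, unconditioned shift, rhotacism, unconditioned shift)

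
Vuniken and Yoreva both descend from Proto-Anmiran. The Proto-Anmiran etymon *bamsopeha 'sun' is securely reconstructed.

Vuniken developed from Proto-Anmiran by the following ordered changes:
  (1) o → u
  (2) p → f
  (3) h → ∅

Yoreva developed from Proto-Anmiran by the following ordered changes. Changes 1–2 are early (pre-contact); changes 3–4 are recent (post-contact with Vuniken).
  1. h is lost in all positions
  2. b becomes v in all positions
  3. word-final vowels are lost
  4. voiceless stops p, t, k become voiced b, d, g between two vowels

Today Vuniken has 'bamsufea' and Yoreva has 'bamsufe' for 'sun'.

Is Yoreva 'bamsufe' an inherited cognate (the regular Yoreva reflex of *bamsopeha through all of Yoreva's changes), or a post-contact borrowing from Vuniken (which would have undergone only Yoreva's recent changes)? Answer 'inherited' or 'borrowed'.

borrowed

If inherited, *bamsopeha would pass through all of Yoreva's changes:
Yoreva: *bamsopeha > bamsopea > vamsopea > vamsope > vamsobe  (by h-loss, unconditioned shift, apocope, intervocalic voicing)
If borrowed from Vuniken 'bamsufea' after the early changes, it would undergo only the recent ones:
  rule 3 (apocope): bamsufea → bamsufe
  rule 4 (intervocalic voicing): no change (bamsufe)
  ⇒ as a loan: bamsufe
Yoreva 'bamsufe' matches the loan outcome 'bamsufe', not the inherited 'vamsobe' — it skipped the early Yoreva changes, so it was borrowed from Vuniken.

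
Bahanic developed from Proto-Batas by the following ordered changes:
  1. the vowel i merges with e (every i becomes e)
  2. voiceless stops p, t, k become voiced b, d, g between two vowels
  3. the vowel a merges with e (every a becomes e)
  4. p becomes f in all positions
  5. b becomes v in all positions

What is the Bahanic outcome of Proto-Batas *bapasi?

Bahanic: start from *bapasi.
  rule 1 (vowel merger): bapasi → bapase
  rule 2 (intervocalic voicing): bapase → babase
  rule 3 (vowel merger): babase → bebese
  rule 4: no change — bebese
  rule 5 (unconditioned shift): bebese → vevese
  ⇒ Bahanic vevese

vevese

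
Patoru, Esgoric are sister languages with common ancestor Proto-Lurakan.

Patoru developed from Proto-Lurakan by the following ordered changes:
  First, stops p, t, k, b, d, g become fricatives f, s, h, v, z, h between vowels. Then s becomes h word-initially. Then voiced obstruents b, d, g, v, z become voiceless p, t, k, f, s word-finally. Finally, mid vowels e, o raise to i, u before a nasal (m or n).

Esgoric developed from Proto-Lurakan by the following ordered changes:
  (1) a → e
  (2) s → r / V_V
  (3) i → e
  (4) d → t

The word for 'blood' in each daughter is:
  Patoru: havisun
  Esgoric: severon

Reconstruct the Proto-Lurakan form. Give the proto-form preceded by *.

Position 5: Patoru has s, Esgoric has r. Taking the neighbouring segments as reconstructed: Patoru s could go back to *t or *s; Esgoric r could go back to *s or *r — the one source consistent with every daughter is *s.
Position 2: Patoru has a, Esgoric has e. Patoru preserves a here (none of its changes turn any other segment into a), so the proto-segment is *a.
Continuing position by position gives *savison; check it forward:
Patoru: start from *savison.
  rule 1: no change — savison
  rule 2 (debuccalisation): savison → havison
  rule 3: no change — havison
  rule 4 (pre-nasal raising): havison → havisun
  ⇒ Patoru havisun
Esgoric: *savison
  savison → sevison   [vowel merger]
  sevison → seviron   [rhotacism]
  seviron → severon   [vowel merger]
  severon (rule 4 does not apply)
  giving Esgoric severon.
*savison is the unique common source.

*savison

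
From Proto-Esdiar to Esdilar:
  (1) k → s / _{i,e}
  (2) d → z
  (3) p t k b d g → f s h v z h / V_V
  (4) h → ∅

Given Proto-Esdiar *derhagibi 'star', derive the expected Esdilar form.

zeraivi

Esdilar: start from *derhagibi.
  rule 1: no change — derhagibi
  rule 2 (unconditioned shift): derhagibi → zerhagibi
  rule 3 (intervocalic lenition): zerhagibi → zerhahivi
  rule 4 (h-loss): zerhahivi → zeraivi
  ⇒ Esdilar zeraivi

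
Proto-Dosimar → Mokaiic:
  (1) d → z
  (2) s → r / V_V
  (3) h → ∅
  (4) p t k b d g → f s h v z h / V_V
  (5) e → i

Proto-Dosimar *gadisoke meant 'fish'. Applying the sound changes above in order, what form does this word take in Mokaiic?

gazirohi

Mokaiic: *gadisoke > gazisoke > gaziroke > gazirohe > gazirohi  (by unconditioned shift, rhotacism, intervocalic lenition, vowel merger)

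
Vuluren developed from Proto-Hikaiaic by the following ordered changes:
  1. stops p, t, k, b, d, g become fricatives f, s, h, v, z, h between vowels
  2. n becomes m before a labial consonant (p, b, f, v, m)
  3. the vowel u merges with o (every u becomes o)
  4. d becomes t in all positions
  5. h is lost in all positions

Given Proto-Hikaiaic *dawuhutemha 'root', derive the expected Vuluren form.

Vuluren: *dawuhutemha > dawuhusemha > dawohosemha > tawohosemha > tawoosema  (by intervocalic lenition, vowel merger, unconditioned shift, h-loss)

tawoosema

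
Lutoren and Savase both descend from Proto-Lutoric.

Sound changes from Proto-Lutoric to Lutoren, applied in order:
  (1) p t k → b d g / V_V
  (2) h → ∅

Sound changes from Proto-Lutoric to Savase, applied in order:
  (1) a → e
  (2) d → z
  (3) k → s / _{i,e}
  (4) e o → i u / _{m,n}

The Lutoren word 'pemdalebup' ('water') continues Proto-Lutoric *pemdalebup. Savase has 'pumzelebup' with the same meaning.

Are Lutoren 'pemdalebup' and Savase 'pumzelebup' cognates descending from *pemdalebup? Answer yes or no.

no

Derive the expected Savase reflex of *pemdalebup:
Savase: *pemdalebup > pemdelebup > pemzelebup > pimzelebup  (by vowel merger, unconditioned shift, pre-nasal raising)
The regular Savase reflex would be 'pimzelebup', but the attested form is 'pumzelebup'. The correspondence is irregular, so they are not cognates (the Savase form has a different source).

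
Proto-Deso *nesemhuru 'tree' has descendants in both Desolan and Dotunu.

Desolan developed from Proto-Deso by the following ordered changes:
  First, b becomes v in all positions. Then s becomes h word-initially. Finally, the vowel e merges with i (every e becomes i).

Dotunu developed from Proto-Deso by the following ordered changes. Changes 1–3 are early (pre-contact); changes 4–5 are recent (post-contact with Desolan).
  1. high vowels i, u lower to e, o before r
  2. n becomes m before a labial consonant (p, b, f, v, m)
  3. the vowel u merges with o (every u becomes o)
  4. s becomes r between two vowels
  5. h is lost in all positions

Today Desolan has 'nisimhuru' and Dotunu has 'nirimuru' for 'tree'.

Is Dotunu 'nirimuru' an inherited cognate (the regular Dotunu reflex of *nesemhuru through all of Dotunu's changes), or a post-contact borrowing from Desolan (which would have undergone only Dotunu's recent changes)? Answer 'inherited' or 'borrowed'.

If inherited, *nesemhuru would pass through all of Dotunu's changes:
Dotunu: *nesemhuru > nesemhoru > nesemhoro > neremhoro > neremoro  (by pre-rhotic lowering, vowel merger, rhotacism, h-loss)
If borrowed from Desolan 'nisimhuru' after the early changes, it would undergo only the recent ones:
  rule 4 (rhotacism): nisimhuru → nirimhuru
  rule 5 (h-loss): nirimhuru → nirimuru
  ⇒ as a loan: nirimuru
Dotunu 'nirimuru' matches the loan outcome 'nirimuru', not the inherited 'neremoro' — it skipped the early Dotunu changes, so it was borrowed from Desolan.

borrowed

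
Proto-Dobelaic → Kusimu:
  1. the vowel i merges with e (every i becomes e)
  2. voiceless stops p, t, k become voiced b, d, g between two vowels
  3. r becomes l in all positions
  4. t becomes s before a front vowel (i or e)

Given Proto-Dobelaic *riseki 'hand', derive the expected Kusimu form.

lesege

Kusimu: *riseki
  riseki → reseke   [vowel merger]
  reseke → resege   [intervocalic voicing]
  resege → lesege   [unconditioned shift]
  lesege (rule 4 does not apply)
  giving Kusimu lesege.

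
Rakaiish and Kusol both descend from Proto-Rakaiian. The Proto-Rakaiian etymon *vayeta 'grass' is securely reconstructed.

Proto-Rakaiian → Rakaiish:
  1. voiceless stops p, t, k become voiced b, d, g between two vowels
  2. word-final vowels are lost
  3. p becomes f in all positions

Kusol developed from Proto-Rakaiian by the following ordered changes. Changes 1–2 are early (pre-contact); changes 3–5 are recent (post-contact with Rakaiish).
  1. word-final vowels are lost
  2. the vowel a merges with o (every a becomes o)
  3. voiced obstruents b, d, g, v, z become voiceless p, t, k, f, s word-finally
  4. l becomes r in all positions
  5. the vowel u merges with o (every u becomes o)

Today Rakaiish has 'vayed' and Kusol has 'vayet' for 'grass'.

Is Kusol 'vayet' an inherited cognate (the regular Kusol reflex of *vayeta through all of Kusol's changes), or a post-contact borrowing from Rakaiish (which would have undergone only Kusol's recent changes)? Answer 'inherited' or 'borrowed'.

borrowed

If inherited, *vayeta would pass through all of Kusol's changes:
Kusol: *vayeta > vayet > voyet  (by apocope, vowel merger)
If borrowed from Rakaiish 'vayed' after the early changes, it would undergo only the recent ones:
  rule 3 (final devoicing): vayed → vayet
  rule 4 (unconditioned shift): no change (vayet)
  rule 5 (vowel merger): no change (vayet)
  ⇒ as a loan: vayet
Kusol 'vayet' matches the loan outcome 'vayet', not the inherited 'voyet' — it skipped the early Kusol changes, so it was borrowed from Rakaiish.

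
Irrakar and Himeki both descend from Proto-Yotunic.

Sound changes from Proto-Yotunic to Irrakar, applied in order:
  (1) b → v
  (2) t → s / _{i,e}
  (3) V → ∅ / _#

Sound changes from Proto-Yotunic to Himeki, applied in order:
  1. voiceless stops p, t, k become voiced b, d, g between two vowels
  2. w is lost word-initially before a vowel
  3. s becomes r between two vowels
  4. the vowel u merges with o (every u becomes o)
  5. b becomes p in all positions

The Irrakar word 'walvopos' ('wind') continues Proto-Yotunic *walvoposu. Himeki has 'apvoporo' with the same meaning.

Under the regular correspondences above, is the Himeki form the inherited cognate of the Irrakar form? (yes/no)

no

Derive the expected Himeki reflex of *walvoposu:
Himeki: *walvoposu > walvobosu > alvobosu > alvoboru > alvoboro > alvoporo  (by intervocalic voicing, glide loss, rhotacism, vowel merger, unconditioned shift)
The regular Himeki reflex would be 'alvoporo', but the attested form is 'apvoporo'. The correspondence is irregular, so they are not cognates (the Himeki form has a different source).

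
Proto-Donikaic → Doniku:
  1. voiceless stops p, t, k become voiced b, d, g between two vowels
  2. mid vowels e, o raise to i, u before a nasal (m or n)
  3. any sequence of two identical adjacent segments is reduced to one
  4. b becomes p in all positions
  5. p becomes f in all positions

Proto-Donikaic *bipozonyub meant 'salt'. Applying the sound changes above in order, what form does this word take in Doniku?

fifozunyuf

Doniku: start from *bipozonyub.
  rule 1 (intervocalic voicing): bipozonyub → bibozonyub
  rule 2 (pre-nasal raising): bibozonyub → bibozunyub
  rule 3: no change — bibozunyub
  rule 4 (unconditioned shift): bibozunyub → pipozunyup
  rule 5 (unconditioned shift): pipozunyup → fifozunyuf
  ⇒ Doniku fifozunyuf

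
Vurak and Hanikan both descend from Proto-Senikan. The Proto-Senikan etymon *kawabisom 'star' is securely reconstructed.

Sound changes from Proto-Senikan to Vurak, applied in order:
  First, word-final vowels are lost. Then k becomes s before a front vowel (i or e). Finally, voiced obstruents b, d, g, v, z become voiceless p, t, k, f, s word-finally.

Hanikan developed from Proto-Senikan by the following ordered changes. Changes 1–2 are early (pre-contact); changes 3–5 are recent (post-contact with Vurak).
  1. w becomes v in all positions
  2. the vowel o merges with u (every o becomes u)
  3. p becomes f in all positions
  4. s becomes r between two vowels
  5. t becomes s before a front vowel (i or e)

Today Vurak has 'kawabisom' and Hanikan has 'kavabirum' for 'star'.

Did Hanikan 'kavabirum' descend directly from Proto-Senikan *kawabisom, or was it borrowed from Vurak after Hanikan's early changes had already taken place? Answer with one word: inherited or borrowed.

inherited

If inherited, *kawabisom would pass through all of Hanikan's changes:
Hanikan: *kawabisom
  kawabisom → kavabisom   [unconditioned shift]
  kavabisom → kavabisum   [vowel merger]
  kavabisum (rule 3 does not apply)
  kavabisum → kavabirum   [rhotacism]
  kavabirum (rule 5 does not apply)
  giving Hanikan kavabirum.
If borrowed from Vurak 'kawabisom' after the early changes, it would undergo only the recent ones:
  rule 3 (unconditioned shift): no change (kawabisom)
  rule 4 (rhotacism): kawabisom → kawabirom
  rule 5 (palatalisation): no change (kawabirom)
  ⇒ as a loan: kawabirom
Hanikan 'kavabirum' matches the inherited outcome exactly, so it is an inherited cognate, not a loan.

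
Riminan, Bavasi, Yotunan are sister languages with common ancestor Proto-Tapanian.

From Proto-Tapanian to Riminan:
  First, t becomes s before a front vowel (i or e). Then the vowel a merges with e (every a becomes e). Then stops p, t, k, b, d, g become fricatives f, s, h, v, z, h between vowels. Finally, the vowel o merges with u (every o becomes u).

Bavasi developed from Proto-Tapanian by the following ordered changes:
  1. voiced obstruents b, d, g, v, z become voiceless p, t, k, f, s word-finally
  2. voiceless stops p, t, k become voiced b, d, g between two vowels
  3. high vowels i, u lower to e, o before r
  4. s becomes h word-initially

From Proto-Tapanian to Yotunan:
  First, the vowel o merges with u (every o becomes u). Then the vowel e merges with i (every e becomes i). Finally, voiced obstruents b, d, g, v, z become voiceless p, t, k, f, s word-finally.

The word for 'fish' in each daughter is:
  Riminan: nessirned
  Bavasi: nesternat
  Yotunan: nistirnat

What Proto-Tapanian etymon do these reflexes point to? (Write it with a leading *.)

*nestirnad

Position 9: Riminan has d, Bavasi has t, Yotunan has t. Riminan preserves d here (none of its changes turn any other segment into d), so the proto-segment is *d.
Position 5: Riminan has i, Bavasi has e, Yotunan has i. Riminan preserves i here (none of its changes turn any other segment into i), so the proto-segment is *i.
Position 8: Riminan has e, Bavasi has a, Yotunan has a. Bavasi preserves a here (none of its changes turn any other segment into a), so the proto-segment is *a.
Verify the candidate proto-form against each daughter:
Riminan: *nestirnad
  nestirnad → nessirnad   [palatalisation]
  nessirnad → nessirned   [vowel merger]
  nessirned (rule 3 does not apply)
  nessirned (rule 4 does not apply)
  giving Riminan nessirned.
Bavasi: start from *nestirnad.
  rule 1 (final devoicing): nestirnad → nestirnat
  rule 2: no change — nestirnat
  rule 3 (pre-rhotic lowering): nestirnat → nesternat
  rule 4: no change — nesternat
  ⇒ Bavasi nesternat
Yotunan: *nestirnad
  nestirnad (rule 1 does not apply)
  nestirnad → nistirnad   [vowel merger]
  nistirnad → nistirnat   [final devoicing]
  giving Yotunan nistirnat.
No other proto-form is consistent with every reflex, so the reconstruction is *nestirnad.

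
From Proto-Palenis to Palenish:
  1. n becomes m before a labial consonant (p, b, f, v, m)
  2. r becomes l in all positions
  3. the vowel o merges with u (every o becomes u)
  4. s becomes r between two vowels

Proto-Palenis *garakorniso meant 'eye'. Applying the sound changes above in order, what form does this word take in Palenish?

galakulniru

Palenish: *garakorniso > galakolniso > galakulnisu > galakulniru  (by unconditioned shift, vowel merger, rhotacism)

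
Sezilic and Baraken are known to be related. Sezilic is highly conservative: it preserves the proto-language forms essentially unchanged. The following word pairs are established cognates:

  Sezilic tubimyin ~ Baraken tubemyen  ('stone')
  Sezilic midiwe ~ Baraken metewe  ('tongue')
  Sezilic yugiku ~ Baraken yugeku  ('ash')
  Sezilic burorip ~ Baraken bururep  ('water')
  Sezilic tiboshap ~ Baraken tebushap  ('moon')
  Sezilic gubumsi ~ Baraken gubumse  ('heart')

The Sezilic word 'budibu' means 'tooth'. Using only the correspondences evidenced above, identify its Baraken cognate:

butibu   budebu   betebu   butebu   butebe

midiwe ~ metewe — Sezilic d corresponds to Baraken t between vowels (before a front vowel).
tiboshap ~ tebushap — Sezilic i corresponds to Baraken e after a consonant, before a labial obstruent.
Applying these to Sezilic 'budibu':
  budibu → butibu   (d→t between vowels (before a front vowel))
  butibu → butebu   (i→e after a consonant, before a labial obstruent)
So the Baraken cognate is 'butebu'.

butebu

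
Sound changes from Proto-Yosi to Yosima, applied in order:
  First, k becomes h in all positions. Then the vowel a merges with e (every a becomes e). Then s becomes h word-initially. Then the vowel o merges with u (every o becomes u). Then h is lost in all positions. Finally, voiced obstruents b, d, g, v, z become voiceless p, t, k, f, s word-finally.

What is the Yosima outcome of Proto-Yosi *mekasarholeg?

Yosima: *mekasarholeg > mehasarholeg > meheserholeg > meheserhuleg > meeseruleg > meeserulek  (by unconditioned shift, vowel merger, vowel merger, h-loss, final devoicing)

meeserulek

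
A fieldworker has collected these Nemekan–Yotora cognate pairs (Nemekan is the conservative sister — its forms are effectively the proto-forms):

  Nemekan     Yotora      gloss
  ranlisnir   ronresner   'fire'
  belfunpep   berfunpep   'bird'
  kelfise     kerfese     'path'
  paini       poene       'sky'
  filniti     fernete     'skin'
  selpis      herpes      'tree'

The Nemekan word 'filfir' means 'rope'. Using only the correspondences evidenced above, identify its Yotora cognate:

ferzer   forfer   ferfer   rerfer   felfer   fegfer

ferfer

ranlisnir ~ ronresner, kelfise ~ kerfese — Nemekan i corresponds to Yotora e after a consonant, before a consonant other than r, m, n, p, b, f, v.
belfunpep ~ berfunpep, kelfise ~ kerfese — Nemekan l corresponds to Yotora r after a vowel, before a labial obstruent.
ranlisnir ~ ronresner — Nemekan i corresponds to Yotora e after a consonant, before r.
Applying these to Nemekan 'filfir':
  filfir → felfir   (i→e after a consonant, before a consonant other than r, m, n, p, b, f, v)
  felfir → ferfir   (l→r after a vowel, before a labial obstruent)
  ferfir → ferfer   (i→e after a consonant, before r)
So the Yotora cognate is 'ferfer'.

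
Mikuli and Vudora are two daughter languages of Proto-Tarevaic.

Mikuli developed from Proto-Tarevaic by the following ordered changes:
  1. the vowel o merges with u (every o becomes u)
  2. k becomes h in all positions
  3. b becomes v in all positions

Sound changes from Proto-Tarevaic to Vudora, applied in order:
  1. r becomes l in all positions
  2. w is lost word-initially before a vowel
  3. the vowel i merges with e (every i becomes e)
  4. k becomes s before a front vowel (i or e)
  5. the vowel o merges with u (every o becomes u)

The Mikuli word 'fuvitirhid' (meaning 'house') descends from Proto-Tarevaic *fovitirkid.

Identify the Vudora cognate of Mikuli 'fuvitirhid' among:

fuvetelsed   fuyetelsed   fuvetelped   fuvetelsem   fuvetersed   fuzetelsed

Vudora: *fovitirkid > fovitilkid > fovetelked > fovetelsed > fuvetelsed  (by unconditioned shift, vowel merger, palatalisation, vowel merger)
The other candidates each miss or misapply at least one Vudora change.

fuvetelsed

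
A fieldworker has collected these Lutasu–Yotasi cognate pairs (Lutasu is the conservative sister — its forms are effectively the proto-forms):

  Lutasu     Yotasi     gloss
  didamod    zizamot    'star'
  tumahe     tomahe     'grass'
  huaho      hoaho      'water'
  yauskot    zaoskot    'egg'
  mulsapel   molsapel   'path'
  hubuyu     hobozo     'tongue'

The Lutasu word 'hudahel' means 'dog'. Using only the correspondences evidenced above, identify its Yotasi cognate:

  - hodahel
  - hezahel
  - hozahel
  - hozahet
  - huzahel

mulsapel ~ molsapel, hubuyu ~ hobozo — Lutasu u corresponds to Yotasi o after a consonant, before a consonant other than r, m, n, p, b, f, v.
didamod ~ zizamot — Lutasu d corresponds to Yotasi z between vowels (before a back vowel).
Applying these to Lutasu 'hudahel':
  hudahel → hodahel   (u→o after a consonant, before a consonant other than r, m, n, p, b, f, v)
  hodahel → hozahel   (d→z between vowels (before a back vowel))
So the Yotasi cognate is 'hozahel'.

hozahel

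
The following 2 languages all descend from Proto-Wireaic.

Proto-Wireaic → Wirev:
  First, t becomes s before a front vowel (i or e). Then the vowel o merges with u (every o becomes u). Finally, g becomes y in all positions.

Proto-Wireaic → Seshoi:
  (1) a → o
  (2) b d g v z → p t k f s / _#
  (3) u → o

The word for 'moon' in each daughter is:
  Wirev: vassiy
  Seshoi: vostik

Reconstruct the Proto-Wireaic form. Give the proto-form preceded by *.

*vastig

Position 4: Wirev has s, Seshoi has t. Taking the neighbouring segments as reconstructed: Wirev s could go back to *t or *s; Seshoi t can only go back to *t — the one source consistent with every daughter is *t.
Position 6: Wirev has y, Seshoi has k. Taking the neighbouring segments as reconstructed: Wirev y could go back to *g or *y; Seshoi k could go back to *k or *g — the one source consistent with every daughter is *g.
Position 2: Wirev has a, Seshoi has o. Wirev preserves a here (none of its changes turn any other segment into a), so the proto-segment is *a.
Verify the candidate proto-form against each daughter:
Wirev: *vastig > vassig > vassiy  (by palatalisation, unconditioned shift)
Seshoi: *vastig
  vastig → vostig   [vowel merger]
  vostig → vostik   [final devoicing]
  vostik (rule 3 does not apply)
  giving Seshoi vostik.
*vastig is the unique common source.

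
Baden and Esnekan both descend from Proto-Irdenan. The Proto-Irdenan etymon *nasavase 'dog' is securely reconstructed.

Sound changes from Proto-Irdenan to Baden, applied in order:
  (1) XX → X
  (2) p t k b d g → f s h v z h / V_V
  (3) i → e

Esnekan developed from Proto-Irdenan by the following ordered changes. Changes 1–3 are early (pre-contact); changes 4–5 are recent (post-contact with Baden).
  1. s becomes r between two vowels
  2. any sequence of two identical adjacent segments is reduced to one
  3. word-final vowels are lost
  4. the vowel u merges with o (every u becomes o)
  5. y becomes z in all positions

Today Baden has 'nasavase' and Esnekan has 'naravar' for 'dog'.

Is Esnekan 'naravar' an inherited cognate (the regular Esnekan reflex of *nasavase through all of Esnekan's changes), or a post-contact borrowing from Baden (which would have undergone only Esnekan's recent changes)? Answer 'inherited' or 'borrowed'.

inherited

If inherited, *nasavase would pass through all of Esnekan's changes:
Esnekan: *nasavase > naravare > naravar  (by rhotacism, apocope)
If borrowed from Baden 'nasavase' after the early changes, it would undergo only the recent ones:
  rule 4 (vowel merger): no change (nasavase)
  rule 5 (unconditioned shift): no change (nasavase)
  ⇒ as a loan: nasavase
Esnekan 'naravar' matches the inherited outcome exactly, so it is an inherited cognate, not a loan.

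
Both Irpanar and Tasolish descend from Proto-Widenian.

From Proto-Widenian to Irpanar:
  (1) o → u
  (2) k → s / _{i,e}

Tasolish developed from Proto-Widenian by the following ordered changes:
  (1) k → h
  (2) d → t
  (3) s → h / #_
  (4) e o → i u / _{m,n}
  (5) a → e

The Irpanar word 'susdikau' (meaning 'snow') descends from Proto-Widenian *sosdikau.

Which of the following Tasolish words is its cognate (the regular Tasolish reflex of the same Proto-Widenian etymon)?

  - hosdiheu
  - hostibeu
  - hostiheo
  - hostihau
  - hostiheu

hostiheu

Tasolish: *sosdikau > sosdihau > sostihau > hostihau > hostiheu  (by unconditioned shift, unconditioned shift, debuccalisation, vowel merger)
Only 'hostiheu' matches the regular Tasolish development of *sosdikau.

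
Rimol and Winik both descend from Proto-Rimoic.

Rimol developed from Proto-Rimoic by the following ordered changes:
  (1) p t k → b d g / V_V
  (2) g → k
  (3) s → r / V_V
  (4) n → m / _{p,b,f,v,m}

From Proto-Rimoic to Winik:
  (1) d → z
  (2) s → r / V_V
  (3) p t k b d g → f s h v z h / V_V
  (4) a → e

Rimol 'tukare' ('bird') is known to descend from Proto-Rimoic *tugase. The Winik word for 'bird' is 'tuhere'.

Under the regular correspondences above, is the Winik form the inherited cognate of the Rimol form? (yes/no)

Derive the expected Winik reflex of *tugase:
Winik: *tugase > tugare > tuhare > tuhere  (by rhotacism, intervocalic lenition, vowel merger)
Winik 'tuhere' matches the regular reflex exactly, so the pair is cognate.

yes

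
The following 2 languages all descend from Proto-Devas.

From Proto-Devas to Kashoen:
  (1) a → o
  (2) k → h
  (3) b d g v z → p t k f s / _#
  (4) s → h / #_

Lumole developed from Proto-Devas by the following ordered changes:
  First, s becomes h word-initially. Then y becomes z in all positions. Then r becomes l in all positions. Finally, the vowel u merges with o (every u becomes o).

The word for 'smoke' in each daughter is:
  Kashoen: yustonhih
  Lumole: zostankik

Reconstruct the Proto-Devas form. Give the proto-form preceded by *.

Position 1: Kashoen has y, Lumole has z. Kashoen preserves y here (none of its changes turn any other segment into y), so the proto-segment is *y.
Position 7: Kashoen has h, Lumole has k. Lumole preserves k here (none of its changes turn any other segment into k), so the proto-segment is *k.
This points to *yustankik. Verify forward in each daughter:
Kashoen: start from *yustankik.
  rule 1 (vowel merger): yustankik → yustonkik
  rule 2 (unconditioned shift): yustonkik → yustonhih
  rule 3: no change — yustonhih
  rule 4: no change — yustonhih
  ⇒ Kashoen yustonhih
Lumole: *yustankik
  yustankik (rule 1 does not apply)
  yustankik → zustankik   [unconditioned shift]
  zustankik (rule 3 does not apply)
  zustankik → zostankik   [vowel merger]
  giving Lumole zostankik.
*yustankik is the unique common source.

*yustankik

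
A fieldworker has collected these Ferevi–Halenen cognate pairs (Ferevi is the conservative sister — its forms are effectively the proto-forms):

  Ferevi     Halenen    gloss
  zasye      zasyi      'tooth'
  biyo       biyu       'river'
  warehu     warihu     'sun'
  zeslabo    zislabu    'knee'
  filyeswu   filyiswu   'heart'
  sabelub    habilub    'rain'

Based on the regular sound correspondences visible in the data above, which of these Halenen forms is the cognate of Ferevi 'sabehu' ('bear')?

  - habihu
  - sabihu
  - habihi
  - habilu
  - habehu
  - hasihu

sabelub ~ habilub — Ferevi s corresponds to Halenen h word-initially before a back vowel.
warehu ~ warihu, zeslabo ~ zislabu — Ferevi e corresponds to Halenen i after a consonant, before a consonant other than r, m, n, p, b, f, v.
Applying these to Ferevi 'sabehu':
  sabehu → habehu   (s→h word-initially before a back vowel)
  habehu → habihu   (e→i after a consonant, before a consonant other than r, m, n, p, b, f, v)
So the Halenen cognate is 'habihu'.

habihu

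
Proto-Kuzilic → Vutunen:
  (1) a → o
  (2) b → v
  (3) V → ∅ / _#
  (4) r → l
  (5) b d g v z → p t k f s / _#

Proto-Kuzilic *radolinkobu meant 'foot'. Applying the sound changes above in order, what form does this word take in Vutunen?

lodolinkof

Vutunen: *radolinkobu > rodolinkobu > rodolinkovu > rodolinkov > lodolinkov > lodolinkof  (by vowel merger, unconditioned shift, apocope, unconditioned shift, final devoicing)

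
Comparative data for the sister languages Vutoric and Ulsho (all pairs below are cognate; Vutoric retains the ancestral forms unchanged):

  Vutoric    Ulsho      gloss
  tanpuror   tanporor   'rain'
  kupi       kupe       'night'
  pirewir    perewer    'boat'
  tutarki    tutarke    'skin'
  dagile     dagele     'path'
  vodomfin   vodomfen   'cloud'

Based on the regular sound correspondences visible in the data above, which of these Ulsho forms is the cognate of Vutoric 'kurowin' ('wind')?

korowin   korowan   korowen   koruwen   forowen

korowen

tanpuror ~ tanporor — Vutoric u corresponds to Ulsho o after a consonant, before r.
vodomfin ~ vodomfen — Vutoric i corresponds to Ulsho e after a consonant, before a nasal.
Applying these to Vutoric 'kurowin':
  kurowin → korowin   (u→o after a consonant, before r)
  korowin → korowen   (i→e after a consonant, before a nasal)
So the Ulsho cognate is 'korowen'.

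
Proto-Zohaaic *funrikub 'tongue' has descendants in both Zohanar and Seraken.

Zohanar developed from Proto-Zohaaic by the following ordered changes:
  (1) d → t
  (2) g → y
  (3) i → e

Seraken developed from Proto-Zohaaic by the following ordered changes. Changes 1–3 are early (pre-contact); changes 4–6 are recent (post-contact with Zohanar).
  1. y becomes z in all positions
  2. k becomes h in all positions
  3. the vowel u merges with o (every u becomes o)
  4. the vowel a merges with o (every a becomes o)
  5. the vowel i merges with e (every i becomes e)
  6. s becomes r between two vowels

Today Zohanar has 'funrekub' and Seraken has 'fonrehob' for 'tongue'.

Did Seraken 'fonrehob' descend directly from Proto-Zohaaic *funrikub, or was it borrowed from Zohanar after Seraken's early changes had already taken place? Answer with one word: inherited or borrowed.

inherited

If inherited, *funrikub would pass through all of Seraken's changes:
Seraken: *funrikub > funrihub > fonrihob > fonrehob  (by unconditioned shift, vowel merger, vowel merger)
If borrowed from Zohanar 'funrekub' after the early changes, it would undergo only the recent ones:
  rule 4 (vowel merger): no change (funrekub)
  rule 5 (vowel merger): no change (funrekub)
  rule 6 (rhotacism): no change (funrekub)
  ⇒ as a loan: funrekub
Seraken 'fonrehob' matches the inherited outcome exactly, so it is an inherited cognate, not a loan.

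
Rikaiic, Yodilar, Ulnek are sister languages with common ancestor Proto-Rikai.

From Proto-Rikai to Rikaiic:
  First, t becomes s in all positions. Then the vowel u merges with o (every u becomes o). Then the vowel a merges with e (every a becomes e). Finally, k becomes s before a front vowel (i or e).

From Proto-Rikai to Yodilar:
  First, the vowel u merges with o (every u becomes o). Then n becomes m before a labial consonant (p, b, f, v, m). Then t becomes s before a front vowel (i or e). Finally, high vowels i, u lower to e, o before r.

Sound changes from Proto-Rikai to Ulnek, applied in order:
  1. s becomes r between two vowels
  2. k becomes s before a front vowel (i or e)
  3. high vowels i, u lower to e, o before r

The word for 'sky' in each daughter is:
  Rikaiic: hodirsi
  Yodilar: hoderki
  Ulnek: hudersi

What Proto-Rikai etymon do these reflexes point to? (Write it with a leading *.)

Position 2: Rikaiic has o, Yodilar has o, Ulnek has u. Ulnek preserves u here (none of its changes turn any other segment into u), so the proto-segment is *u.
Position 6: Rikaiic has s, Yodilar has k, Ulnek has s. Yodilar preserves k here (none of its changes turn any other segment into k), so the proto-segment is *k.
This points to *hudirki. Verify forward in each daughter:
Rikaiic: *hudirki
  hudirki (rule 1 does not apply)
  hudirki → hodirki   [vowel merger]
  hodirki (rule 3 does not apply)
  hodirki → hodirsi   [palatalisation]
  giving Rikaiic hodirsi.
Yodilar: *hudirki
  hudirki → hodirki   [vowel merger]
  hodirki (rule 2 does not apply)
  hodirki (rule 3 does not apply)
  hodirki → hoderki   [pre-rhotic lowering]
  giving Yodilar hoderki.
Ulnek: start from *hudirki.
  rule 1: no change — hudirki
  rule 2 (palatalisation): hudirki → hudirsi
  rule 3 (pre-rhotic lowering): hudirsi → hudersi
  ⇒ Ulnek hudersi
Only *hudirki yields all of Rikaiic hodirsi, Yodilar hoderki, Ulnek hudersi.

*hudirki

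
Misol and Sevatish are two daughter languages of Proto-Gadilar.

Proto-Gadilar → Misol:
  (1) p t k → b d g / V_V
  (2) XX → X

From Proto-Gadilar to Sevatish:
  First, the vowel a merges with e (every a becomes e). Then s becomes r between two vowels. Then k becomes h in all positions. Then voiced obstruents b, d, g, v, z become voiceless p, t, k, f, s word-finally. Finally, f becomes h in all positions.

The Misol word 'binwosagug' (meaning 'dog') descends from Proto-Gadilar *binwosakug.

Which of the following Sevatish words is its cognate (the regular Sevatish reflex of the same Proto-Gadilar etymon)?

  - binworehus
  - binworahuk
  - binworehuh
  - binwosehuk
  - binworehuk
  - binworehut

binworehuk

Sevatish: *binwosakug
  binwosakug → binwosekug   [vowel merger]
  binwosekug → binworekug   [rhotacism]
  binworekug → binworehug   [unconditioned shift]
  binworehug → binworehuk   [final devoicing]
  binworehuk (rule 5 does not apply)
  giving Sevatish binworehuk.
Only 'binworehuk' matches the regular Sevatish development of *binwosakug.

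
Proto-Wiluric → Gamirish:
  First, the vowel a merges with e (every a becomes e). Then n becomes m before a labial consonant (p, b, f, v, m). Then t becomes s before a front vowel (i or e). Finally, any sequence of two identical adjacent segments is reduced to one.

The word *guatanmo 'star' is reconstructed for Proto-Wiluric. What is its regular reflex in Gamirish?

Gamirish: *guatanmo
  guatanmo → guetenmo   [vowel merger]
  guetenmo → guetemmo   [nasal place assimilation]
  guetemmo → guesemmo   [palatalisation]
  guesemmo → guesemo   [degemination]
  giving Gamirish guesemo.

guesemo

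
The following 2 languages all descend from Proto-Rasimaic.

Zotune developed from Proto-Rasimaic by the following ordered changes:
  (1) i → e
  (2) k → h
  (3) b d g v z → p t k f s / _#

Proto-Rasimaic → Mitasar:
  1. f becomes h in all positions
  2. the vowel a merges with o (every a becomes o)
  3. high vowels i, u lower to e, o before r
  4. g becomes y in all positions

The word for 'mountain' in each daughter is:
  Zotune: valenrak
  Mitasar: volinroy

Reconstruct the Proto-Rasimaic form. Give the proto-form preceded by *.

*valinrag

Position 2: Zotune has a, Mitasar has o. Zotune preserves a here (none of its changes turn any other segment into a), so the proto-segment is *a.
Position 4: Zotune has e, Mitasar has i. Mitasar preserves i here (none of its changes turn any other segment into i), so the proto-segment is *i.
Position 7: Zotune has a, Mitasar has o. Zotune preserves a here (none of its changes turn any other segment into a), so the proto-segment is *a.
Continuing position by position gives *valinrag; check it forward:
Zotune: *valinrag > valenrag > valenrak  (by vowel merger, final devoicing)
Mitasar: *valinrag > volinrog > volinroy  (by vowel merger, unconditioned shift)
No other proto-form is consistent with every reflex, so the reconstruction is *valinrag.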